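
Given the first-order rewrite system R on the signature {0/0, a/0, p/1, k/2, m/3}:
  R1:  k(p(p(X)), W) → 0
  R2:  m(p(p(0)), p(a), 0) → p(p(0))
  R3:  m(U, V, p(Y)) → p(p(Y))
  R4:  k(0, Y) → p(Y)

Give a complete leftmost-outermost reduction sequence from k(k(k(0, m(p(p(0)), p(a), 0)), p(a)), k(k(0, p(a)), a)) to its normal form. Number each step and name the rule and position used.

1. k(k(k(0, m(p(p(0)), p(a), 0)), p(a)), k(k(0, p(a)), a))  →  k(k(p(m(p(p(0)), p(a), 0)), p(a)), k(k(0, p(a)), a))   [R4 at 1.1]
2. k(k(p(m(p(p(0)), p(a), 0)), p(a)), k(k(0, p(a)), a))  →  k(k(p(p(p(0))), p(a)), k(k(0, p(a)), a))   [R2 at 1.1.1]
3. k(k(p(p(p(0))), p(a)), k(k(0, p(a)), a))  →  k(0, k(k(0, p(a)), a))   [R1 at 1]
4. k(0, k(k(0, p(a)), a))  →  p(k(k(0, p(a)), a))   [R4 at ε]
5. p(k(k(0, p(a)), a))  →  p(k(p(p(a)), a))   [R4 at 1.1]
6. p(k(p(p(a)), a))  →  p(0)   [R1 at 1]

p(0)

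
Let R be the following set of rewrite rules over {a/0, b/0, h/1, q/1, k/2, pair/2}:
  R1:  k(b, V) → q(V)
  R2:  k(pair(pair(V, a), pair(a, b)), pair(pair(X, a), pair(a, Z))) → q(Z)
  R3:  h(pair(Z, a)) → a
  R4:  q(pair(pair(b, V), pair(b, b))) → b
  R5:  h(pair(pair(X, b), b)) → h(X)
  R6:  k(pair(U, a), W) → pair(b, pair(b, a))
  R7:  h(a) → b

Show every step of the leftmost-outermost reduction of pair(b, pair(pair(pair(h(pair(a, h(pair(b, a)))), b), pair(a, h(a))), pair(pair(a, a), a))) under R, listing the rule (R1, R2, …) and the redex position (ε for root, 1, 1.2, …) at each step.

pair(b, pair(pair(pair(a, b), pair(a, b)), pair(pair(a, a), a)))

1. pair(b, pair(pair(pair(h(pair(a, h(pair(b, a)))), b), pair(a, h(a))), pair(pair(a, a), a)))  →  pair(b, pair(pair(pair(h(pair(a, a)), b), pair(a, h(a))), pair(pair(a, a), a)))   [R3 at 2.1.1.1.1.2]
2. pair(b, pair(pair(pair(h(pair(a, a)), b), pair(a, h(a))), pair(pair(a, a), a)))  →  pair(b, pair(pair(pair(a, b), pair(a, h(a))), pair(pair(a, a), a)))   [R3 at 2.1.1.1]
3. pair(b, pair(pair(pair(a, b), pair(a, h(a))), pair(pair(a, a), a)))  →  pair(b, pair(pair(pair(a, b), pair(a, b)), pair(pair(a, a), a)))   [R7 at 2.1.2.2]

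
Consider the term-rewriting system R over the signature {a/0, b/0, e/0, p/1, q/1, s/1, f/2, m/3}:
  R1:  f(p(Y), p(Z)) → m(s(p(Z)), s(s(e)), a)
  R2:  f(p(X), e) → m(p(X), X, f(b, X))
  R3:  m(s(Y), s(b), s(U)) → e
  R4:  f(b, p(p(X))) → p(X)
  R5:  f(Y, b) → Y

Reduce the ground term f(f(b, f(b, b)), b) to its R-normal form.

b

1. f(f(b, f(b, b)), b)  →  f(b, f(b, b))   [R5 at ε]
2. f(b, f(b, b))  →  f(b, b)   [R5 at 2]
3. f(b, b)  →  b   [R5 at ε]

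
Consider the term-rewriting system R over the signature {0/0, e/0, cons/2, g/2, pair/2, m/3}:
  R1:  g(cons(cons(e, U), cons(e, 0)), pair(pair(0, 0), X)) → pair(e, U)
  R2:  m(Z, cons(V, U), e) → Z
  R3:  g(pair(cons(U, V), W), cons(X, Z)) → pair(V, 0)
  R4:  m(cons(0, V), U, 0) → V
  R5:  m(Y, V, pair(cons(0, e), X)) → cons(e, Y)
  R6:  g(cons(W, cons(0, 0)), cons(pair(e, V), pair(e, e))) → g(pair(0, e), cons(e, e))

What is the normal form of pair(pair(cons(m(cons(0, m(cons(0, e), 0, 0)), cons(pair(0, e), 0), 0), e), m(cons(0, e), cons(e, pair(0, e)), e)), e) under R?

pair(pair(cons(e, e), cons(0, e)), e)

1. pair(pair(cons(m(cons(0, m(cons(0, e), 0, 0)), cons(pair(0, e), 0), 0), e), m(cons(0, e), cons(e, pair(0, e)), e)), e)  →  pair(pair(cons(m(cons(0, e), 0, 0), e), m(cons(0, e), cons(e, pair(0, e)), e)), e)   [R4 at 1.1.1]
2. pair(pair(cons(m(cons(0, e), 0, 0), e), m(cons(0, e), cons(e, pair(0, e)), e)), e)  →  pair(pair(cons(e, e), m(cons(0, e), cons(e, pair(0, e)), e)), e)   [R4 at 1.1.1]
3. pair(pair(cons(e, e), m(cons(0, e), cons(e, pair(0, e)), e)), e)  →  pair(pair(cons(e, e), cons(0, e)), e)   [R2 at 1.2]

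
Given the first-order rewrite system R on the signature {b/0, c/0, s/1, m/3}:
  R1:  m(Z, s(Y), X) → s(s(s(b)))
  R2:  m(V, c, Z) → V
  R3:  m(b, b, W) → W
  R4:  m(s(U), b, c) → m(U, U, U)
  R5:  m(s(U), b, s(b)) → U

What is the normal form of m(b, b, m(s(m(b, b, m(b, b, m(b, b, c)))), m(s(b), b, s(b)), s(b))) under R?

c

1. m(b, b, m(s(m(b, b, m(b, b, m(b, b, c)))), m(s(b), b, s(b)), s(b)))  →  m(s(m(b, b, m(b, b, m(b, b, c)))), m(s(b), b, s(b)), s(b))   [R3 at ε]
2. m(s(m(b, b, m(b, b, m(b, b, c)))), m(s(b), b, s(b)), s(b))  →  m(s(m(b, b, m(b, b, c))), m(s(b), b, s(b)), s(b))   [R3 at 1.1]
3. m(s(m(b, b, m(b, b, c))), m(s(b), b, s(b)), s(b))  →  m(s(m(b, b, c)), m(s(b), b, s(b)), s(b))   [R3 at 1.1]
4. m(s(m(b, b, c)), m(s(b), b, s(b)), s(b))  →  m(s(c), m(s(b), b, s(b)), s(b))   [R3 at 1.1]
5. m(s(c), m(s(b), b, s(b)), s(b))  →  m(s(c), b, s(b))   [R5 at 2]
6. m(s(c), b, s(b))  →  c   [R5 at ε]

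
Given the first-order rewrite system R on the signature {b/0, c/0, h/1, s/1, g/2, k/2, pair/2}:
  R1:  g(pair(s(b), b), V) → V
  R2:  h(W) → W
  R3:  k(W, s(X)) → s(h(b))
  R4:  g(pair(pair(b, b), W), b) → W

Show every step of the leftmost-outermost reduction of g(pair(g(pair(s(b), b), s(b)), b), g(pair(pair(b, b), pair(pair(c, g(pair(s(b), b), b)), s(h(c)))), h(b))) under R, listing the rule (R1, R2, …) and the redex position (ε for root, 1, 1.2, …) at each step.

1. g(pair(g(pair(s(b), b), s(b)), b), g(pair(pair(b, b), pair(pair(c, g(pair(s(b), b), b)), s(h(c)))), h(b)))  →  g(pair(s(b), b), g(pair(pair(b, b), pair(pair(c, g(pair(s(b), b), b)), s(h(c)))), h(b)))   [R1 at 1.1]
2. g(pair(s(b), b), g(pair(pair(b, b), pair(pair(c, g(pair(s(b), b), b)), s(h(c)))), h(b)))  →  g(pair(pair(b, b), pair(pair(c, g(pair(s(b), b), b)), s(h(c)))), h(b))   [R1 at ε]
3. g(pair(pair(b, b), pair(pair(c, g(pair(s(b), b), b)), s(h(c)))), h(b))  →  g(pair(pair(b, b), pair(pair(c, b), s(h(c)))), h(b))   [R1 at 1.2.1.2]
4. g(pair(pair(b, b), pair(pair(c, b), s(h(c)))), h(b))  →  g(pair(pair(b, b), pair(pair(c, b), s(c))), h(b))   [R2 at 1.2.2.1]
5. g(pair(pair(b, b), pair(pair(c, b), s(c))), h(b))  →  g(pair(pair(b, b), pair(pair(c, b), s(c))), b)   [R2 at 2]
6. g(pair(pair(b, b), pair(pair(c, b), s(c))), b)  →  pair(pair(c, b), s(c))   [R4 at ε]

pair(pair(c, b), s(c))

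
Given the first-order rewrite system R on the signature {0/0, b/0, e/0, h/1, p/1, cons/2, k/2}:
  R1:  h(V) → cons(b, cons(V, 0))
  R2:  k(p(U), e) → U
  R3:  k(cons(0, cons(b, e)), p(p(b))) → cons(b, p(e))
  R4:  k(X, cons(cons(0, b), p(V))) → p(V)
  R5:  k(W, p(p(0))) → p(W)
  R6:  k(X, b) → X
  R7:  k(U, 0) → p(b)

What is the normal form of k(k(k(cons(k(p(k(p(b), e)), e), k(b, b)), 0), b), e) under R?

b

1. k(k(k(cons(k(p(k(p(b), e)), e), k(b, b)), 0), b), e)  →  k(k(cons(k(p(k(p(b), e)), e), k(b, b)), 0), e)   [R6 at 1]
2. k(k(cons(k(p(k(p(b), e)), e), k(b, b)), 0), e)  →  k(p(b), e)   [R7 at 1]
3. k(p(b), e)  →  b   [R2 at ε]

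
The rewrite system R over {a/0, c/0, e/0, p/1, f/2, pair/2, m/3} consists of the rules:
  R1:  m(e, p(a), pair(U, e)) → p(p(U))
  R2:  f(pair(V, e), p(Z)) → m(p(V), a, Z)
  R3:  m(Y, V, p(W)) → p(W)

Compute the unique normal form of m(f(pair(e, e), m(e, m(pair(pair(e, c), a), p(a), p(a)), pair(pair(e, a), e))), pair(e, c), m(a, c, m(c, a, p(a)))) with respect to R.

1. m(f(pair(e, e), m(e, m(pair(pair(e, c), a), p(a), p(a)), pair(pair(e, a), e))), pair(e, c), m(a, c, m(c, a, p(a))))  →  m(f(pair(e, e), m(e, p(a), pair(pair(e, a), e))), pair(e, c), m(a, c, m(c, a, p(a))))   [R3 at 1.2.2]
2. m(f(pair(e, e), m(e, p(a), pair(pair(e, a), e))), pair(e, c), m(a, c, m(c, a, p(a))))  →  m(f(pair(e, e), p(p(pair(e, a)))), pair(e, c), m(a, c, m(c, a, p(a))))   [R1 at 1.2]
3. m(f(pair(e, e), p(p(pair(e, a)))), pair(e, c), m(a, c, m(c, a, p(a))))  →  m(m(p(e), a, p(pair(e, a))), pair(e, c), m(a, c, m(c, a, p(a))))   [R2 at 1]
4. m(m(p(e), a, p(pair(e, a))), pair(e, c), m(a, c, m(c, a, p(a))))  →  m(p(pair(e, a)), pair(e, c), m(a, c, m(c, a, p(a))))   [R3 at 1]
5. m(p(pair(e, a)), pair(e, c), m(a, c, m(c, a, p(a))))  →  m(p(pair(e, a)), pair(e, c), m(a, c, p(a)))   [R3 at 3.3]
6. m(p(pair(e, a)), pair(e, c), m(a, c, p(a)))  →  m(p(pair(e, a)), pair(e, c), p(a))   [R3 at 3]
7. m(p(pair(e, a)), pair(e, c), p(a))  →  p(a)   [R3 at ε]

p(a)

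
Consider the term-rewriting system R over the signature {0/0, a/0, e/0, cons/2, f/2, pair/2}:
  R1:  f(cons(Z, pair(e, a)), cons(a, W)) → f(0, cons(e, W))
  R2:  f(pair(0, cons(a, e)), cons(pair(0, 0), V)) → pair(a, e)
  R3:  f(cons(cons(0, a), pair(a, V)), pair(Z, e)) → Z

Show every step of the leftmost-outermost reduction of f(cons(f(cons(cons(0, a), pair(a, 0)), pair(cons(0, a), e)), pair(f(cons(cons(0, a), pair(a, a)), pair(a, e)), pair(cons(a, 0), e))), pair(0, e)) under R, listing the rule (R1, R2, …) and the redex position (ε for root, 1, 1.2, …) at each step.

1. f(cons(f(cons(cons(0, a), pair(a, 0)), pair(cons(0, a), e)), pair(f(cons(cons(0, a), pair(a, a)), pair(a, e)), pair(cons(a, 0), e))), pair(0, e))  →  f(cons(cons(0, a), pair(f(cons(cons(0, a), pair(a, a)), pair(a, e)), pair(cons(a, 0), e))), pair(0, e))   [R3 at 1.1]
2. f(cons(cons(0, a), pair(f(cons(cons(0, a), pair(a, a)), pair(a, e)), pair(cons(a, 0), e))), pair(0, e))  →  f(cons(cons(0, a), pair(a, pair(cons(a, 0), e))), pair(0, e))   [R3 at 1.2.1]
3. f(cons(cons(0, a), pair(a, pair(cons(a, 0), e))), pair(0, e))  →  0   [R3 at ε]

0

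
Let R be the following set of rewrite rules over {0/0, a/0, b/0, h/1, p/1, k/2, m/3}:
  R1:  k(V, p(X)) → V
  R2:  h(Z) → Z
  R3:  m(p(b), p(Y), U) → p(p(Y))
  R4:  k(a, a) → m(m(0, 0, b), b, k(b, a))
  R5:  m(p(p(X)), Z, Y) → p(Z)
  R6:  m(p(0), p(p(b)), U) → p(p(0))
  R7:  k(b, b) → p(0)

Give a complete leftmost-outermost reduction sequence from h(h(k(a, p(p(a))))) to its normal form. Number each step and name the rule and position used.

1. h(h(k(a, p(p(a)))))  →  h(k(a, p(p(a))))   [R2 at ε]
2. h(k(a, p(p(a))))  →  k(a, p(p(a)))   [R2 at ε]
3. k(a, p(p(a)))  →  a   [R1 at ε]

a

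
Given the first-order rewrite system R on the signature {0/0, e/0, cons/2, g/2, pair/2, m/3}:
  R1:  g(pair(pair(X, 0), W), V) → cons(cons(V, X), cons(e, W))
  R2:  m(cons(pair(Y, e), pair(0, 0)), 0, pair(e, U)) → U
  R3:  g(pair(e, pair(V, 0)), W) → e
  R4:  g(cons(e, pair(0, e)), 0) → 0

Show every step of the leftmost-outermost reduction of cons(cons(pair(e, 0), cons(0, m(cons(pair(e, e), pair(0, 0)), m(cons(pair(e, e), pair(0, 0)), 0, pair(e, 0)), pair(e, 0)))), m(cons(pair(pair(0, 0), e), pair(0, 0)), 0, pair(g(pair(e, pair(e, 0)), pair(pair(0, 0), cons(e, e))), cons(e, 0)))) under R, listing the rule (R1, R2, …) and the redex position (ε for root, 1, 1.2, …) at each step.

cons(cons(pair(e, 0), cons(0, 0)), cons(e, 0))

1. cons(cons(pair(e, 0), cons(0, m(cons(pair(e, e), pair(0, 0)), m(cons(pair(e, e), pair(0, 0)), 0, pair(e, 0)), pair(e, 0)))), m(cons(pair(pair(0, 0), e), pair(0, 0)), 0, pair(g(pair(e, pair(e, 0)), pair(pair(0, 0), cons(e, e))), cons(e, 0))))  →  cons(cons(pair(e, 0), cons(0, m(cons(pair(e, e), pair(0, 0)), 0, pair(e, 0)))), m(cons(pair(pair(0, 0), e), pair(0, 0)), 0, pair(g(pair(e, pair(e, 0)), pair(pair(0, 0), cons(e, e))), cons(e, 0))))   [R2 at 1.2.2.2]
2. cons(cons(pair(e, 0), cons(0, m(cons(pair(e, e), pair(0, 0)), 0, pair(e, 0)))), m(cons(pair(pair(0, 0), e), pair(0, 0)), 0, pair(g(pair(e, pair(e, 0)), pair(pair(0, 0), cons(e, e))), cons(e, 0))))  →  cons(cons(pair(e, 0), cons(0, 0)), m(cons(pair(pair(0, 0), e), pair(0, 0)), 0, pair(g(pair(e, pair(e, 0)), pair(pair(0, 0), cons(e, e))), cons(e, 0))))   [R2 at 1.2.2]
3. cons(cons(pair(e, 0), cons(0, 0)), m(cons(pair(pair(0, 0), e), pair(0, 0)), 0, pair(g(pair(e, pair(e, 0)), pair(pair(0, 0), cons(e, e))), cons(e, 0))))  →  cons(cons(pair(e, 0), cons(0, 0)), m(cons(pair(pair(0, 0), e), pair(0, 0)), 0, pair(e, cons(e, 0))))   [R3 at 2.3.1]
4. cons(cons(pair(e, 0), cons(0, 0)), m(cons(pair(pair(0, 0), e), pair(0, 0)), 0, pair(e, cons(e, 0))))  →  cons(cons(pair(e, 0), cons(0, 0)), cons(e, 0))   [R2 at 2]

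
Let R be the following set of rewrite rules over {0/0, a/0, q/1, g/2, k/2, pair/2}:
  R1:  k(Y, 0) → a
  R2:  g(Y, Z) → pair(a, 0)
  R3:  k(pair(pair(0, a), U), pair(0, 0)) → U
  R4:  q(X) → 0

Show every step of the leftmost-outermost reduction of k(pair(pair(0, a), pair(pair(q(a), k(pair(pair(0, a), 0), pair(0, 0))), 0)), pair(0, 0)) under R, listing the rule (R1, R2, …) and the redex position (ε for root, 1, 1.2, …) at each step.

pair(pair(0, 0), 0)

1. k(pair(pair(0, a), pair(pair(q(a), k(pair(pair(0, a), 0), pair(0, 0))), 0)), pair(0, 0))  →  pair(pair(q(a), k(pair(pair(0, a), 0), pair(0, 0))), 0)   [R3 at ε]
2. pair(pair(q(a), k(pair(pair(0, a), 0), pair(0, 0))), 0)  →  pair(pair(0, k(pair(pair(0, a), 0), pair(0, 0))), 0)   [R4 at 1.1]
3. pair(pair(0, k(pair(pair(0, a), 0), pair(0, 0))), 0)  →  pair(pair(0, 0), 0)   [R3 at 1.2]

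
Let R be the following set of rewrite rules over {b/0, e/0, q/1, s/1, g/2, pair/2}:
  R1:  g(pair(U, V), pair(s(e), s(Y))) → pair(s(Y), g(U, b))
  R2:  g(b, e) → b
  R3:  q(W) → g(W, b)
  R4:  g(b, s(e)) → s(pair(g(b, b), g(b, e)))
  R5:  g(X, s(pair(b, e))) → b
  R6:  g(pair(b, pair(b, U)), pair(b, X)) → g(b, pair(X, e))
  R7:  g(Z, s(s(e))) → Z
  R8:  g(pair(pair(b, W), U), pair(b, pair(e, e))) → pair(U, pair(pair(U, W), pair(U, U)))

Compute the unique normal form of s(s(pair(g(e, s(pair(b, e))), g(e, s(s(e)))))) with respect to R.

1. s(s(pair(g(e, s(pair(b, e))), g(e, s(s(e))))))  →  s(s(pair(b, g(e, s(s(e))))))   [R5 at 1.1.1]
2. s(s(pair(b, g(e, s(s(e))))))  →  s(s(pair(b, e)))   [R7 at 1.1.2]

s(s(pair(b, e)))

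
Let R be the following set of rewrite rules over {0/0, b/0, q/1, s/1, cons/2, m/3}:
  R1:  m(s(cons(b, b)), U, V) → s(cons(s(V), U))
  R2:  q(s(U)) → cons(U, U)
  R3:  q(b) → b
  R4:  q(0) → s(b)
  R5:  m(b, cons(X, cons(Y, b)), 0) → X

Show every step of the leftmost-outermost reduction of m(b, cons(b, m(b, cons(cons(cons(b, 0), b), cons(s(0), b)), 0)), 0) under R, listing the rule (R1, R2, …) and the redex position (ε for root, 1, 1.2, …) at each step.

1. m(b, cons(b, m(b, cons(cons(cons(b, 0), b), cons(s(0), b)), 0)), 0)  →  m(b, cons(b, cons(cons(b, 0), b)), 0)   [R5 at 2.2]
2. m(b, cons(b, cons(cons(b, 0), b)), 0)  →  b   [R5 at ε]

b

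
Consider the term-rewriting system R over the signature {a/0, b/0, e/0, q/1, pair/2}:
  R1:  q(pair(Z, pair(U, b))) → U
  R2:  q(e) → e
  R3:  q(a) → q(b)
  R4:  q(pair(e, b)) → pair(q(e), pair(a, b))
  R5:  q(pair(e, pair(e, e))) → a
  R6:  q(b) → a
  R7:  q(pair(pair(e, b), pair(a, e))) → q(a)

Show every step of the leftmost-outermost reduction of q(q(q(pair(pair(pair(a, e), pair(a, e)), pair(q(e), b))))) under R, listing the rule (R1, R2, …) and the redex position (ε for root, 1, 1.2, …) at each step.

1. q(q(q(pair(pair(pair(a, e), pair(a, e)), pair(q(e), b)))))  →  q(q(q(e)))   [R1 at 1.1]
2. q(q(q(e)))  →  q(q(e))   [R2 at 1.1]
3. q(q(e))  →  q(e)   [R2 at 1]
4. q(e)  →  e   [R2 at ε]

e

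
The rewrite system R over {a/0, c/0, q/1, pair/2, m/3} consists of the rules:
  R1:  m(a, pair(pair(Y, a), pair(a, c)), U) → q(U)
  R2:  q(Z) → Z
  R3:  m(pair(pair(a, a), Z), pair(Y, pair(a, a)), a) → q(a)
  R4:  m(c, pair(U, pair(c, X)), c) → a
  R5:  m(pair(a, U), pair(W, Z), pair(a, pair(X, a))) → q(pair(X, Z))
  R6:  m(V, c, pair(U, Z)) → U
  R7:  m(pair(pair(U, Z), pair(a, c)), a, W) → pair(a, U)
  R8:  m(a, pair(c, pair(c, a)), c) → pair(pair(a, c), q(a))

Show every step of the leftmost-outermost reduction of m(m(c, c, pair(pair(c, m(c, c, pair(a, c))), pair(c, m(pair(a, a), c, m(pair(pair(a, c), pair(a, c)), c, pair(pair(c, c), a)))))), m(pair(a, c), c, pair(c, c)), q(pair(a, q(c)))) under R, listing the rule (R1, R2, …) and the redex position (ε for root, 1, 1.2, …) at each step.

a

1. m(m(c, c, pair(pair(c, m(c, c, pair(a, c))), pair(c, m(pair(a, a), c, m(pair(pair(a, c), pair(a, c)), c, pair(pair(c, c), a)))))), m(pair(a, c), c, pair(c, c)), q(pair(a, q(c))))  →  m(pair(c, m(c, c, pair(a, c))), m(pair(a, c), c, pair(c, c)), q(pair(a, q(c))))   [R6 at 1]
2. m(pair(c, m(c, c, pair(a, c))), m(pair(a, c), c, pair(c, c)), q(pair(a, q(c))))  →  m(pair(c, a), m(pair(a, c), c, pair(c, c)), q(pair(a, q(c))))   [R6 at 1.2]
3. m(pair(c, a), m(pair(a, c), c, pair(c, c)), q(pair(a, q(c))))  →  m(pair(c, a), c, q(pair(a, q(c))))   [R6 at 2]
4. m(pair(c, a), c, q(pair(a, q(c))))  →  m(pair(c, a), c, pair(a, q(c)))   [R2 at 3]
5. m(pair(c, a), c, pair(a, q(c)))  →  a   [R6 at ε]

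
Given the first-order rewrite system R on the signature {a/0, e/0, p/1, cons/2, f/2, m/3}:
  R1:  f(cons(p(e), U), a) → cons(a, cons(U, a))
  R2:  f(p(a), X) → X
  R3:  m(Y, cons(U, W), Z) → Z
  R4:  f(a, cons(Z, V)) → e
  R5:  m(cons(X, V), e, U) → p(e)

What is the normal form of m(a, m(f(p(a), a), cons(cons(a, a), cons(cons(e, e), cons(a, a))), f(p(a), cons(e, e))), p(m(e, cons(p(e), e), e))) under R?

1. m(a, m(f(p(a), a), cons(cons(a, a), cons(cons(e, e), cons(a, a))), f(p(a), cons(e, e))), p(m(e, cons(p(e), e), e)))  →  m(a, f(p(a), cons(e, e)), p(m(e, cons(p(e), e), e)))   [R3 at 2]
2. m(a, f(p(a), cons(e, e)), p(m(e, cons(p(e), e), e)))  →  m(a, cons(e, e), p(m(e, cons(p(e), e), e)))   [R2 at 2]
3. m(a, cons(e, e), p(m(e, cons(p(e), e), e)))  →  p(m(e, cons(p(e), e), e))   [R3 at ε]
4. p(m(e, cons(p(e), e), e))  →  p(e)   [R3 at 1]

p(e)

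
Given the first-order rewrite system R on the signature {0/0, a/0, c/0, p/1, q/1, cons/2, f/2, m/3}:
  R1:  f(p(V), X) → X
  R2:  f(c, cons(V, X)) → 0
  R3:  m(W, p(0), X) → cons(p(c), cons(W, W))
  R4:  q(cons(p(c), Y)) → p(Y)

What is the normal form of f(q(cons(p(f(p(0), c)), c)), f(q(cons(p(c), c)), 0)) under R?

1. f(q(cons(p(f(p(0), c)), c)), f(q(cons(p(c), c)), 0))  →  f(q(cons(p(c), c)), f(q(cons(p(c), c)), 0))   [R1 at 1.1.1.1]
2. f(q(cons(p(c), c)), f(q(cons(p(c), c)), 0))  →  f(p(c), f(q(cons(p(c), c)), 0))   [R4 at 1]
3. f(p(c), f(q(cons(p(c), c)), 0))  →  f(q(cons(p(c), c)), 0)   [R1 at ε]
4. f(q(cons(p(c), c)), 0)  →  f(p(c), 0)   [R4 at 1]
5. f(p(c), 0)  →  0   [R1 at ε]

0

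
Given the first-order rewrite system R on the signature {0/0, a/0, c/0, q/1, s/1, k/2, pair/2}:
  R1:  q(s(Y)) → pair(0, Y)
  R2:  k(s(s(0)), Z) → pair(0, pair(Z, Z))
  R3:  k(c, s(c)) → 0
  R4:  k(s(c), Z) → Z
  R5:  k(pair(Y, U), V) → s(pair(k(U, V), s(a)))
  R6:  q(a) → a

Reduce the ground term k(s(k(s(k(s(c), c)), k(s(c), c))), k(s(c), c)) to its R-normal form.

1. k(s(k(s(k(s(c), c)), k(s(c), c))), k(s(c), c))  →  k(s(k(s(c), k(s(c), c))), k(s(c), c))   [R4 at 1.1.1.1]
2. k(s(k(s(c), k(s(c), c))), k(s(c), c))  →  k(s(k(s(c), c)), k(s(c), c))   [R4 at 1.1]
3. k(s(k(s(c), c)), k(s(c), c))  →  k(s(c), k(s(c), c))   [R4 at 1.1]
4. k(s(c), k(s(c), c))  →  k(s(c), c)   [R4 at ε]
5. k(s(c), c)  →  c   [R4 at ε]

c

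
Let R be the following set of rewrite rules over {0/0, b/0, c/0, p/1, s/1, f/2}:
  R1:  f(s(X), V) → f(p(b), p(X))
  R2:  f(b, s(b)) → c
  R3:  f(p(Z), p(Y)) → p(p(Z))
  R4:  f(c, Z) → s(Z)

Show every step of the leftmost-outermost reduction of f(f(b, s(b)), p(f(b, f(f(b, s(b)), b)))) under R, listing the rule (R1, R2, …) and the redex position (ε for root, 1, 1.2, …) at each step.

s(p(c))

1. f(f(b, s(b)), p(f(b, f(f(b, s(b)), b))))  →  f(c, p(f(b, f(f(b, s(b)), b))))   [R2 at 1]
2. f(c, p(f(b, f(f(b, s(b)), b))))  →  s(p(f(b, f(f(b, s(b)), b))))   [R4 at ε]
3. s(p(f(b, f(f(b, s(b)), b))))  →  s(p(f(b, f(c, b))))   [R2 at 1.1.2.1]
4. s(p(f(b, f(c, b))))  →  s(p(f(b, s(b))))   [R4 at 1.1.2]
5. s(p(f(b, s(b))))  →  s(p(c))   [R2 at 1.1]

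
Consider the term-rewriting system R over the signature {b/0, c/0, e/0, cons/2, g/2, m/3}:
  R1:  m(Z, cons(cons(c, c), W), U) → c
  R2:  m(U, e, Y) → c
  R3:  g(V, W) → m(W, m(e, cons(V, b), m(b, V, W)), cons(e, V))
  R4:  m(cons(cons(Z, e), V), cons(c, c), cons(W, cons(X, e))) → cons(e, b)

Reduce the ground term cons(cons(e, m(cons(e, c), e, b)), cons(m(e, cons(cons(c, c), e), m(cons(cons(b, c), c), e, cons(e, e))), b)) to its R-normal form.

cons(cons(e, c), cons(c, b))

1. cons(cons(e, m(cons(e, c), e, b)), cons(m(e, cons(cons(c, c), e), m(cons(cons(b, c), c), e, cons(e, e))), b))  →  cons(cons(e, c), cons(m(e, cons(cons(c, c), e), m(cons(cons(b, c), c), e, cons(e, e))), b))   [R2 at 1.2]
2. cons(cons(e, c), cons(m(e, cons(cons(c, c), e), m(cons(cons(b, c), c), e, cons(e, e))), b))  →  cons(cons(e, c), cons(c, b))   [R1 at 2.1]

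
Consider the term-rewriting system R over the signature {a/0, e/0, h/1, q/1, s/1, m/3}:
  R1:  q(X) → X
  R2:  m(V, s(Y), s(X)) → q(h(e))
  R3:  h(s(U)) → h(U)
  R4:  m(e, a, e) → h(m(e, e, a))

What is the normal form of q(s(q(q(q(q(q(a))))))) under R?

1. q(s(q(q(q(q(q(a)))))))  →  s(q(q(q(q(q(a))))))   [R1 at ε]
2. s(q(q(q(q(q(a))))))  →  s(q(q(q(q(a)))))   [R1 at 1]
3. s(q(q(q(q(a)))))  →  s(q(q(q(a))))   [R1 at 1]
4. s(q(q(q(a))))  →  s(q(q(a)))   [R1 at 1]
5. s(q(q(a)))  →  s(q(a))   [R1 at 1]
6. s(q(a))  →  s(a)   [R1 at 1]

s(a)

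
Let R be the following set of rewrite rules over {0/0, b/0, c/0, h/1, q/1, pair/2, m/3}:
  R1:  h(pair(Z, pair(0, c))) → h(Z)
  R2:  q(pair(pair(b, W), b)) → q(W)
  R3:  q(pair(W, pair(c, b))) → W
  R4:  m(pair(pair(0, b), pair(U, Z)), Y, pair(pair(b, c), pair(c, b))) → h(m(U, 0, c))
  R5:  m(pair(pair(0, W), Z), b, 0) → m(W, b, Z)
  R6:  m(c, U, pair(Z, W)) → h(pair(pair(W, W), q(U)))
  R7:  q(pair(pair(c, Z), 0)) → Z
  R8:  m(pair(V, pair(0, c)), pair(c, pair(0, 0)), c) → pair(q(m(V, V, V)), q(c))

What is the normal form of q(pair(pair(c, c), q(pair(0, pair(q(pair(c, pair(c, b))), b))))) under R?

1. q(pair(pair(c, c), q(pair(0, pair(q(pair(c, pair(c, b))), b)))))  →  q(pair(pair(c, c), q(pair(0, pair(c, b)))))   [R3 at 1.2.1.2.1]
2. q(pair(pair(c, c), q(pair(0, pair(c, b)))))  →  q(pair(pair(c, c), 0))   [R3 at 1.2]
3. q(pair(pair(c, c), 0))  →  c   [R7 at ε]

c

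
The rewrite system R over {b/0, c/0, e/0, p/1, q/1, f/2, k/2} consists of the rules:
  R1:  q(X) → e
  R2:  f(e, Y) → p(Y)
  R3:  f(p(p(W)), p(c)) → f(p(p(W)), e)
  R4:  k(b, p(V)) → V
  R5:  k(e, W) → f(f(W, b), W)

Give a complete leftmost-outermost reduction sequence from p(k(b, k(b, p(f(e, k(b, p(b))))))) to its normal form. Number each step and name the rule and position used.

1. p(k(b, k(b, p(f(e, k(b, p(b)))))))  →  p(k(b, f(e, k(b, p(b)))))   [R4 at 1.2]
2. p(k(b, f(e, k(b, p(b)))))  →  p(k(b, p(k(b, p(b)))))   [R2 at 1.2]
3. p(k(b, p(k(b, p(b)))))  →  p(k(b, p(b)))   [R4 at 1]
4. p(k(b, p(b)))  →  p(b)   [R4 at 1]

p(b)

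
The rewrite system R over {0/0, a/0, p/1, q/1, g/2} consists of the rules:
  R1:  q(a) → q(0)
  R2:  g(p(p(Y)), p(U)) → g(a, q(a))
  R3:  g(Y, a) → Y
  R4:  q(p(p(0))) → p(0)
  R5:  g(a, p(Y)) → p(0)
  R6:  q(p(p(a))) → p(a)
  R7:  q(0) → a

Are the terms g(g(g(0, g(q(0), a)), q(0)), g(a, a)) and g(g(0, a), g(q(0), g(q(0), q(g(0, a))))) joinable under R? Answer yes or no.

yes — NF(t₁) = 0, NF(t₂) = 0

Reduce t₁ = g(g(g(0, g(q(0), a)), q(0)), g(a, a)):
1. g(g(g(0, g(q(0), a)), q(0)), g(a, a))  →  g(g(g(0, q(0)), q(0)), g(a, a))   [R3 at 1.1.2]
2. g(g(g(0, q(0)), q(0)), g(a, a))  →  g(g(g(0, a), q(0)), g(a, a))   [R7 at 1.1.2]
3. g(g(g(0, a), q(0)), g(a, a))  →  g(g(0, q(0)), g(a, a))   [R3 at 1.1]
4. g(g(0, q(0)), g(a, a))  →  g(g(0, a), g(a, a))   [R7 at 1.2]
5. g(g(0, a), g(a, a))  →  g(0, g(a, a))   [R3 at 1]
6. g(0, g(a, a))  →  g(0, a)   [R3 at 2]
7. g(0, a)  →  0   [R3 at ε]

Reduce t₂ = g(g(0, a), g(q(0), g(q(0), q(g(0, a))))):
1. g(g(0, a), g(q(0), g(q(0), q(g(0, a)))))  →  g(0, g(q(0), g(q(0), q(g(0, a)))))   [R3 at 1]
2. g(0, g(q(0), g(q(0), q(g(0, a)))))  →  g(0, g(a, g(q(0), q(g(0, a)))))   [R7 at 2.1]
3. g(0, g(a, g(q(0), q(g(0, a)))))  →  g(0, g(a, g(a, q(g(0, a)))))   [R7 at 2.2.1]
4. g(0, g(a, g(a, q(g(0, a)))))  →  g(0, g(a, g(a, q(0))))   [R3 at 2.2.2.1]
5. g(0, g(a, g(a, q(0))))  →  g(0, g(a, g(a, a)))   [R7 at 2.2.2]
6. g(0, g(a, g(a, a)))  →  g(0, g(a, a))   [R3 at 2.2]
7. g(0, g(a, a))  →  g(0, a)   [R3 at 2]
8. g(0, a)  →  0   [R3 at ε]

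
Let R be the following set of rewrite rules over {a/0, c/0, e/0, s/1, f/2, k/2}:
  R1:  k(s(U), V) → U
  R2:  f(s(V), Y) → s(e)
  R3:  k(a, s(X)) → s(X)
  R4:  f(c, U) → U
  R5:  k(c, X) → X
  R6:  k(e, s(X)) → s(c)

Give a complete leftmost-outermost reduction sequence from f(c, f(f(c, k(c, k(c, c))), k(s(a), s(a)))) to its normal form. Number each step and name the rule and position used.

a

1. f(c, f(f(c, k(c, k(c, c))), k(s(a), s(a))))  →  f(f(c, k(c, k(c, c))), k(s(a), s(a)))   [R4 at ε]
2. f(f(c, k(c, k(c, c))), k(s(a), s(a)))  →  f(k(c, k(c, c)), k(s(a), s(a)))   [R4 at 1]
3. f(k(c, k(c, c)), k(s(a), s(a)))  →  f(k(c, c), k(s(a), s(a)))   [R5 at 1]
4. f(k(c, c), k(s(a), s(a)))  →  f(c, k(s(a), s(a)))   [R5 at 1]
5. f(c, k(s(a), s(a)))  →  k(s(a), s(a))   [R4 at ε]
6. k(s(a), s(a))  →  a   [R1 at ε]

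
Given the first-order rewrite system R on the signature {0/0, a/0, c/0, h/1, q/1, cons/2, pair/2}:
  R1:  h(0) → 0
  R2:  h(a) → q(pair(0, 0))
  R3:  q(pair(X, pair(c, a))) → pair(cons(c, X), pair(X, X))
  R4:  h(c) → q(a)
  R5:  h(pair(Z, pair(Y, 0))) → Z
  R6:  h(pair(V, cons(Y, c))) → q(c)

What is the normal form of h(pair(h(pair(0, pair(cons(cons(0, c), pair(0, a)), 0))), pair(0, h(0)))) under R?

0

1. h(pair(h(pair(0, pair(cons(cons(0, c), pair(0, a)), 0))), pair(0, h(0))))  →  h(pair(0, pair(0, h(0))))   [R5 at 1.1]
2. h(pair(0, pair(0, h(0))))  →  h(pair(0, pair(0, 0)))   [R1 at 1.2.2]
3. h(pair(0, pair(0, 0)))  →  0   [R5 at ε]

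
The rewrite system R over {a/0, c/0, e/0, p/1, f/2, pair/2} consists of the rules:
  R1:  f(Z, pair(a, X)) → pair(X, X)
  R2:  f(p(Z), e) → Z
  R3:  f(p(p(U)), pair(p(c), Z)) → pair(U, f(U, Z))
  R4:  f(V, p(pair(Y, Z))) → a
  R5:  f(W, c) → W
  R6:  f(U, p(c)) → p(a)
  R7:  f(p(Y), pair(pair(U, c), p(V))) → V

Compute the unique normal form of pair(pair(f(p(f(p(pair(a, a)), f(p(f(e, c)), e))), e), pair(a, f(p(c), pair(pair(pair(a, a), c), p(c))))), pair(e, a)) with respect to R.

1. pair(pair(f(p(f(p(pair(a, a)), f(p(f(e, c)), e))), e), pair(a, f(p(c), pair(pair(pair(a, a), c), p(c))))), pair(e, a))  →  pair(pair(f(p(pair(a, a)), f(p(f(e, c)), e)), pair(a, f(p(c), pair(pair(pair(a, a), c), p(c))))), pair(e, a))   [R2 at 1.1]
2. pair(pair(f(p(pair(a, a)), f(p(f(e, c)), e)), pair(a, f(p(c), pair(pair(pair(a, a), c), p(c))))), pair(e, a))  →  pair(pair(f(p(pair(a, a)), f(e, c)), pair(a, f(p(c), pair(pair(pair(a, a), c), p(c))))), pair(e, a))   [R2 at 1.1.2]
3. pair(pair(f(p(pair(a, a)), f(e, c)), pair(a, f(p(c), pair(pair(pair(a, a), c), p(c))))), pair(e, a))  →  pair(pair(f(p(pair(a, a)), e), pair(a, f(p(c), pair(pair(pair(a, a), c), p(c))))), pair(e, a))   [R5 at 1.1.2]
4. pair(pair(f(p(pair(a, a)), e), pair(a, f(p(c), pair(pair(pair(a, a), c), p(c))))), pair(e, a))  →  pair(pair(pair(a, a), pair(a, f(p(c), pair(pair(pair(a, a), c), p(c))))), pair(e, a))   [R2 at 1.1]
5. pair(pair(pair(a, a), pair(a, f(p(c), pair(pair(pair(a, a), c), p(c))))), pair(e, a))  →  pair(pair(pair(a, a), pair(a, c)), pair(e, a))   [R7 at 1.2.2]

pair(pair(pair(a, a), pair(a, c)), pair(e, a))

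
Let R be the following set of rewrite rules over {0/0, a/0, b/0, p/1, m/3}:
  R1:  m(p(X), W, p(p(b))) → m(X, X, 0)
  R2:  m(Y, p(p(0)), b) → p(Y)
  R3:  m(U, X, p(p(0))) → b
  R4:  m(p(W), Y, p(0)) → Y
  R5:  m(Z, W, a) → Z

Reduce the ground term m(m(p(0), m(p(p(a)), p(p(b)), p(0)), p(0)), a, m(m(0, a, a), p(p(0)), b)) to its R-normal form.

a

1. m(m(p(0), m(p(p(a)), p(p(b)), p(0)), p(0)), a, m(m(0, a, a), p(p(0)), b))  →  m(m(p(p(a)), p(p(b)), p(0)), a, m(m(0, a, a), p(p(0)), b))   [R4 at 1]
2. m(m(p(p(a)), p(p(b)), p(0)), a, m(m(0, a, a), p(p(0)), b))  →  m(p(p(b)), a, m(m(0, a, a), p(p(0)), b))   [R4 at 1]
3. m(p(p(b)), a, m(m(0, a, a), p(p(0)), b))  →  m(p(p(b)), a, p(m(0, a, a)))   [R2 at 3]
4. m(p(p(b)), a, p(m(0, a, a)))  →  m(p(p(b)), a, p(0))   [R5 at 3.1]
5. m(p(p(b)), a, p(0))  →  a   [R4 at ε]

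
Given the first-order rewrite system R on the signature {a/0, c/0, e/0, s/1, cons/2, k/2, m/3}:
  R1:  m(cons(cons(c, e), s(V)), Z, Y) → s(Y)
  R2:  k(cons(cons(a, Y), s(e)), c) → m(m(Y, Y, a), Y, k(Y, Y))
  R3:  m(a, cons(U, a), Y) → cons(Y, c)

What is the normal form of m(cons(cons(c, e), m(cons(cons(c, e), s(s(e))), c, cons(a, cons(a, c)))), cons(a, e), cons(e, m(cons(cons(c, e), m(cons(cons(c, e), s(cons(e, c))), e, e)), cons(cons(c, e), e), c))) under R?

1. m(cons(cons(c, e), m(cons(cons(c, e), s(s(e))), c, cons(a, cons(a, c)))), cons(a, e), cons(e, m(cons(cons(c, e), m(cons(cons(c, e), s(cons(e, c))), e, e)), cons(cons(c, e), e), c)))  →  m(cons(cons(c, e), s(cons(a, cons(a, c)))), cons(a, e), cons(e, m(cons(cons(c, e), m(cons(cons(c, e), s(cons(e, c))), e, e)), cons(cons(c, e), e), c)))   [R1 at 1.2]
2. m(cons(cons(c, e), s(cons(a, cons(a, c)))), cons(a, e), cons(e, m(cons(cons(c, e), m(cons(cons(c, e), s(cons(e, c))), e, e)), cons(cons(c, e), e), c)))  →  s(cons(e, m(cons(cons(c, e), m(cons(cons(c, e), s(cons(e, c))), e, e)), cons(cons(c, e), e), c)))   [R1 at ε]
3. s(cons(e, m(cons(cons(c, e), m(cons(cons(c, e), s(cons(e, c))), e, e)), cons(cons(c, e), e), c)))  →  s(cons(e, m(cons(cons(c, e), s(e)), cons(cons(c, e), e), c)))   [R1 at 1.2.1.2]
4. s(cons(e, m(cons(cons(c, e), s(e)), cons(cons(c, e), e), c)))  →  s(cons(e, s(c)))   [R1 at 1.2]

s(cons(e, s(c)))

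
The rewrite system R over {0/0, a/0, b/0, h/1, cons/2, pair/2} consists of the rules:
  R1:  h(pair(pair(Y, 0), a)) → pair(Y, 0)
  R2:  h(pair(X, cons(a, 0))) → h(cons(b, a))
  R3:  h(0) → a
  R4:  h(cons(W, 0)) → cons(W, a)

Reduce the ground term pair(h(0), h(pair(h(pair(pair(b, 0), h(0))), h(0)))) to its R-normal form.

pair(a, pair(b, 0))

1. pair(h(0), h(pair(h(pair(pair(b, 0), h(0))), h(0))))  →  pair(a, h(pair(h(pair(pair(b, 0), h(0))), h(0))))   [R3 at 1]
2. pair(a, h(pair(h(pair(pair(b, 0), h(0))), h(0))))  →  pair(a, h(pair(h(pair(pair(b, 0), a)), h(0))))   [R3 at 2.1.1.1.2]
3. pair(a, h(pair(h(pair(pair(b, 0), a)), h(0))))  →  pair(a, h(pair(pair(b, 0), h(0))))   [R1 at 2.1.1]
4. pair(a, h(pair(pair(b, 0), h(0))))  →  pair(a, h(pair(pair(b, 0), a)))   [R3 at 2.1.2]
5. pair(a, h(pair(pair(b, 0), a)))  →  pair(a, pair(b, 0))   [R1 at 2]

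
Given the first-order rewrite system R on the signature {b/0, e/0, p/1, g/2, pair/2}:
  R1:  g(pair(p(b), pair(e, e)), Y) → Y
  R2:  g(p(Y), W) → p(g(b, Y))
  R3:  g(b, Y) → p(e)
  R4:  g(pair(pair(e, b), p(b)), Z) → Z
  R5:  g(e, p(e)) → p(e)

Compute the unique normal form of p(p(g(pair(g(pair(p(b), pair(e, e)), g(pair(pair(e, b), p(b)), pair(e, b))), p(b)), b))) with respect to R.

1. p(p(g(pair(g(pair(p(b), pair(e, e)), g(pair(pair(e, b), p(b)), pair(e, b))), p(b)), b)))  →  p(p(g(pair(g(pair(pair(e, b), p(b)), pair(e, b)), p(b)), b)))   [R1 at 1.1.1.1]
2. p(p(g(pair(g(pair(pair(e, b), p(b)), pair(e, b)), p(b)), b)))  →  p(p(g(pair(pair(e, b), p(b)), b)))   [R4 at 1.1.1.1]
3. p(p(g(pair(pair(e, b), p(b)), b)))  →  p(p(b))   [R4 at 1.1]

p(p(b))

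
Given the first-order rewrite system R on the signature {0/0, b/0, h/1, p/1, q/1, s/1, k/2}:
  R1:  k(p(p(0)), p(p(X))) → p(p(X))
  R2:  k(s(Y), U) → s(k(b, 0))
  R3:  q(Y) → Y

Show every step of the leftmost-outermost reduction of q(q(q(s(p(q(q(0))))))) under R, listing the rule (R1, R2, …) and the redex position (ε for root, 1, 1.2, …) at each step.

1. q(q(q(s(p(q(q(0)))))))  →  q(q(s(p(q(q(0))))))   [R3 at ε]
2. q(q(s(p(q(q(0))))))  →  q(s(p(q(q(0)))))   [R3 at ε]
3. q(s(p(q(q(0)))))  →  s(p(q(q(0))))   [R3 at ε]
4. s(p(q(q(0))))  →  s(p(q(0)))   [R3 at 1.1]
5. s(p(q(0)))  →  s(p(0))   [R3 at 1.1]

s(p(0))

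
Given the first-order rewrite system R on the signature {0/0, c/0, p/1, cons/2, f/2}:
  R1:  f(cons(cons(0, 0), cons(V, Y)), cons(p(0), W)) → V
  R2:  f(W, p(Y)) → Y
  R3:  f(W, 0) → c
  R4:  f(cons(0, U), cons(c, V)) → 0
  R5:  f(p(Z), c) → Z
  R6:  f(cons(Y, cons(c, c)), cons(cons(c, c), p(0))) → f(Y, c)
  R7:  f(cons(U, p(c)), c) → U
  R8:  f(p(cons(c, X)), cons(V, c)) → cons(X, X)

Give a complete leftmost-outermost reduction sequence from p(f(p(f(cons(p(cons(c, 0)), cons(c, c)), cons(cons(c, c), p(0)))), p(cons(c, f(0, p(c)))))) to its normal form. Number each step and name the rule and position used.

1. p(f(p(f(cons(p(cons(c, 0)), cons(c, c)), cons(cons(c, c), p(0)))), p(cons(c, f(0, p(c))))))  →  p(cons(c, f(0, p(c))))   [R2 at 1]
2. p(cons(c, f(0, p(c))))  →  p(cons(c, c))   [R2 at 1.2]

p(cons(c, c))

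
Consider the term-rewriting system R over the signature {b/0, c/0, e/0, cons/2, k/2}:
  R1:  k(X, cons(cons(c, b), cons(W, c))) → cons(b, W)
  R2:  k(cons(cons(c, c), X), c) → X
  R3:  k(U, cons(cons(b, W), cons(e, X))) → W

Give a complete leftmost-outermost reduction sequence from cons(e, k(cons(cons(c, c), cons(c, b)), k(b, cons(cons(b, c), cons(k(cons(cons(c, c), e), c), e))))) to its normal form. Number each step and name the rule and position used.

cons(e, cons(c, b))

1. cons(e, k(cons(cons(c, c), cons(c, b)), k(b, cons(cons(b, c), cons(k(cons(cons(c, c), e), c), e)))))  →  cons(e, k(cons(cons(c, c), cons(c, b)), k(b, cons(cons(b, c), cons(e, e)))))   [R2 at 2.2.2.2.1]
2. cons(e, k(cons(cons(c, c), cons(c, b)), k(b, cons(cons(b, c), cons(e, e)))))  →  cons(e, k(cons(cons(c, c), cons(c, b)), c))   [R3 at 2.2]
3. cons(e, k(cons(cons(c, c), cons(c, b)), c))  →  cons(e, cons(c, b))   [R2 at 2]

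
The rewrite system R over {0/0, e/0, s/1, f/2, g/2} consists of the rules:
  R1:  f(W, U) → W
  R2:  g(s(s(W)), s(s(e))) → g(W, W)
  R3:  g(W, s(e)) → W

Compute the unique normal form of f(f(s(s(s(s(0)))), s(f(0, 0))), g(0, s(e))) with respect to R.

1. f(f(s(s(s(s(0)))), s(f(0, 0))), g(0, s(e)))  →  f(s(s(s(s(0)))), s(f(0, 0)))   [R1 at ε]
2. f(s(s(s(s(0)))), s(f(0, 0)))  →  s(s(s(s(0))))   [R1 at ε]

s(s(s(s(0))))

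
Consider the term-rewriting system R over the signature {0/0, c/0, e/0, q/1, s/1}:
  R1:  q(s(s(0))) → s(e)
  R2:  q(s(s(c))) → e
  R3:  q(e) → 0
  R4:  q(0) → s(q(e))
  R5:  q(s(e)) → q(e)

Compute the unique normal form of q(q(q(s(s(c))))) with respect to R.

1. q(q(q(s(s(c)))))  →  q(q(e))   [R2 at 1.1]
2. q(q(e))  →  q(0)   [R3 at 1]
3. q(0)  →  s(q(e))   [R4 at ε]
4. s(q(e))  →  s(0)   [R3 at 1]

s(0)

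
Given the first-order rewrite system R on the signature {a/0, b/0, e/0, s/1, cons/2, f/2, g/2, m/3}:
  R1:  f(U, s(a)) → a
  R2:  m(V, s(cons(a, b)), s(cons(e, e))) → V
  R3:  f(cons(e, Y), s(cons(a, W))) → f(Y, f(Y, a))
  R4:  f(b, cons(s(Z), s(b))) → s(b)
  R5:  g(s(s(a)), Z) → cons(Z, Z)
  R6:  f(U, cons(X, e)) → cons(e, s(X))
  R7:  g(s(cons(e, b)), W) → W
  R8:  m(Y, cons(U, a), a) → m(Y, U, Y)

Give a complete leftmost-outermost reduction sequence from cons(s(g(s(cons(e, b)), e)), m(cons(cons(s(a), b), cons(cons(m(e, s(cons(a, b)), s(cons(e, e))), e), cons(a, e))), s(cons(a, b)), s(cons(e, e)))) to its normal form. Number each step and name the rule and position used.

1. cons(s(g(s(cons(e, b)), e)), m(cons(cons(s(a), b), cons(cons(m(e, s(cons(a, b)), s(cons(e, e))), e), cons(a, e))), s(cons(a, b)), s(cons(e, e))))  →  cons(s(e), m(cons(cons(s(a), b), cons(cons(m(e, s(cons(a, b)), s(cons(e, e))), e), cons(a, e))), s(cons(a, b)), s(cons(e, e))))   [R7 at 1.1]
2. cons(s(e), m(cons(cons(s(a), b), cons(cons(m(e, s(cons(a, b)), s(cons(e, e))), e), cons(a, e))), s(cons(a, b)), s(cons(e, e))))  →  cons(s(e), cons(cons(s(a), b), cons(cons(m(e, s(cons(a, b)), s(cons(e, e))), e), cons(a, e))))   [R2 at 2]
3. cons(s(e), cons(cons(s(a), b), cons(cons(m(e, s(cons(a, b)), s(cons(e, e))), e), cons(a, e))))  →  cons(s(e), cons(cons(s(a), b), cons(cons(e, e), cons(a, e))))   [R2 at 2.2.1.1]

cons(s(e), cons(cons(s(a), b), cons(cons(e, e), cons(a, e))))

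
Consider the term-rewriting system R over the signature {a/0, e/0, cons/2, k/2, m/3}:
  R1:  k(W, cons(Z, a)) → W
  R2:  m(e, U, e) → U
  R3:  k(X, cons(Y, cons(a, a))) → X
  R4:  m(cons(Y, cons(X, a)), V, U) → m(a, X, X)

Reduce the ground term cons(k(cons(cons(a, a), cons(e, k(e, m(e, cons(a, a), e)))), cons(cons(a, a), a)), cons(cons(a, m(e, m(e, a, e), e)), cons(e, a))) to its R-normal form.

cons(cons(cons(a, a), cons(e, e)), cons(cons(a, a), cons(e, a)))

1. cons(k(cons(cons(a, a), cons(e, k(e, m(e, cons(a, a), e)))), cons(cons(a, a), a)), cons(cons(a, m(e, m(e, a, e), e)), cons(e, a)))  →  cons(cons(cons(a, a), cons(e, k(e, m(e, cons(a, a), e)))), cons(cons(a, m(e, m(e, a, e), e)), cons(e, a)))   [R1 at 1]
2. cons(cons(cons(a, a), cons(e, k(e, m(e, cons(a, a), e)))), cons(cons(a, m(e, m(e, a, e), e)), cons(e, a)))  →  cons(cons(cons(a, a), cons(e, k(e, cons(a, a)))), cons(cons(a, m(e, m(e, a, e), e)), cons(e, a)))   [R2 at 1.2.2.2]
3. cons(cons(cons(a, a), cons(e, k(e, cons(a, a)))), cons(cons(a, m(e, m(e, a, e), e)), cons(e, a)))  →  cons(cons(cons(a, a), cons(e, e)), cons(cons(a, m(e, m(e, a, e), e)), cons(e, a)))   [R1 at 1.2.2]
4. cons(cons(cons(a, a), cons(e, e)), cons(cons(a, m(e, m(e, a, e), e)), cons(e, a)))  →  cons(cons(cons(a, a), cons(e, e)), cons(cons(a, m(e, a, e)), cons(e, a)))   [R2 at 2.1.2]
5. cons(cons(cons(a, a), cons(e, e)), cons(cons(a, m(e, a, e)), cons(e, a)))  →  cons(cons(cons(a, a), cons(e, e)), cons(cons(a, a), cons(e, a)))   [R2 at 2.1.2]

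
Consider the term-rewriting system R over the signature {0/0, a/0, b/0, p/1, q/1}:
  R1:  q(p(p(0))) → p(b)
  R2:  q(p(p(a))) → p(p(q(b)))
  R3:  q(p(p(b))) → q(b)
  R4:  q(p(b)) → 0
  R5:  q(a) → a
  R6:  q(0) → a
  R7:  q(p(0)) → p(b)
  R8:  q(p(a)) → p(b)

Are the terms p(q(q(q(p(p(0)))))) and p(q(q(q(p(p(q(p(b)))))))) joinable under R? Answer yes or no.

Reduce t₁ = p(q(q(q(p(p(0)))))):
1. p(q(q(q(p(p(0))))))  →  p(q(q(p(b))))   [R1 at 1.1.1]
2. p(q(q(p(b))))  →  p(q(0))   [R4 at 1.1]
3. p(q(0))  →  p(a)   [R6 at 1]

Reduce t₂ = p(q(q(q(p(p(q(p(b)))))))):
1. p(q(q(q(p(p(q(p(b))))))))  →  p(q(q(q(p(p(0))))))   [R4 at 1.1.1.1.1.1]
2. p(q(q(q(p(p(0))))))  →  p(q(q(p(b))))   [R1 at 1.1.1]
3. p(q(q(p(b))))  →  p(q(0))   [R4 at 1.1]
4. p(q(0))  →  p(a)   [R6 at 1]

yes — NF(t₁) = p(a), NF(t₂) = p(a)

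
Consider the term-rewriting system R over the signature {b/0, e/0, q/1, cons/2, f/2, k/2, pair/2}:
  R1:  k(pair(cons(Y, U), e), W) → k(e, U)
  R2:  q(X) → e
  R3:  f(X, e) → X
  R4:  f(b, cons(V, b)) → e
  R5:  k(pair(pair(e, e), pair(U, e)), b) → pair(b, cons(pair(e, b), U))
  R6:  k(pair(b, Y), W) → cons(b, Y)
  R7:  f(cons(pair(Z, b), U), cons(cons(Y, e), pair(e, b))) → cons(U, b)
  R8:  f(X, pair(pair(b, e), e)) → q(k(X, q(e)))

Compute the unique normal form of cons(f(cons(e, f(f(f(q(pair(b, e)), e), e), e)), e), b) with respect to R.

1. cons(f(cons(e, f(f(f(q(pair(b, e)), e), e), e)), e), b)  →  cons(cons(e, f(f(f(q(pair(b, e)), e), e), e)), b)   [R3 at 1]
2. cons(cons(e, f(f(f(q(pair(b, e)), e), e), e)), b)  →  cons(cons(e, f(f(q(pair(b, e)), e), e)), b)   [R3 at 1.2]
3. cons(cons(e, f(f(q(pair(b, e)), e), e)), b)  →  cons(cons(e, f(q(pair(b, e)), e)), b)   [R3 at 1.2]
4. cons(cons(e, f(q(pair(b, e)), e)), b)  →  cons(cons(e, q(pair(b, e))), b)   [R3 at 1.2]
5. cons(cons(e, q(pair(b, e))), b)  →  cons(cons(e, e), b)   [R2 at 1.2]

cons(cons(e, e), b)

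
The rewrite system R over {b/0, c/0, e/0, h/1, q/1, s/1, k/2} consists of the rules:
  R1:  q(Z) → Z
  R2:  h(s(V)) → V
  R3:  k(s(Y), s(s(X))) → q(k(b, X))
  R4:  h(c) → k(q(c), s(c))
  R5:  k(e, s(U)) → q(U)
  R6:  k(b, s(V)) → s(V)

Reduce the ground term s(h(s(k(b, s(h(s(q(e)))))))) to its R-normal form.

s(s(e))

1. s(h(s(k(b, s(h(s(q(e))))))))  →  s(k(b, s(h(s(q(e))))))   [R2 at 1]
2. s(k(b, s(h(s(q(e))))))  →  s(s(h(s(q(e)))))   [R6 at 1]
3. s(s(h(s(q(e)))))  →  s(s(q(e)))   [R2 at 1.1]
4. s(s(q(e)))  →  s(s(e))   [R1 at 1.1]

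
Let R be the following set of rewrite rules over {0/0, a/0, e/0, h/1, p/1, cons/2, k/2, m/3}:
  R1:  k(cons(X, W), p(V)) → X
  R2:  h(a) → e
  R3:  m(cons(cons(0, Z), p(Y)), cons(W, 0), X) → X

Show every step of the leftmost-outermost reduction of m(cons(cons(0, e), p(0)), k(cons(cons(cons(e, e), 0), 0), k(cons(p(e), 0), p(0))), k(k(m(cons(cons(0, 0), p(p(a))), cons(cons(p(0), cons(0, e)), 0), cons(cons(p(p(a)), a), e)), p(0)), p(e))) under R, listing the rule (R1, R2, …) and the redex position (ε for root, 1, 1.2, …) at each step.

1. m(cons(cons(0, e), p(0)), k(cons(cons(cons(e, e), 0), 0), k(cons(p(e), 0), p(0))), k(k(m(cons(cons(0, 0), p(p(a))), cons(cons(p(0), cons(0, e)), 0), cons(cons(p(p(a)), a), e)), p(0)), p(e)))  →  m(cons(cons(0, e), p(0)), k(cons(cons(cons(e, e), 0), 0), p(e)), k(k(m(cons(cons(0, 0), p(p(a))), cons(cons(p(0), cons(0, e)), 0), cons(cons(p(p(a)), a), e)), p(0)), p(e)))   [R1 at 2.2]
2. m(cons(cons(0, e), p(0)), k(cons(cons(cons(e, e), 0), 0), p(e)), k(k(m(cons(cons(0, 0), p(p(a))), cons(cons(p(0), cons(0, e)), 0), cons(cons(p(p(a)), a), e)), p(0)), p(e)))  →  m(cons(cons(0, e), p(0)), cons(cons(e, e), 0), k(k(m(cons(cons(0, 0), p(p(a))), cons(cons(p(0), cons(0, e)), 0), cons(cons(p(p(a)), a), e)), p(0)), p(e)))   [R1 at 2]
3. m(cons(cons(0, e), p(0)), cons(cons(e, e), 0), k(k(m(cons(cons(0, 0), p(p(a))), cons(cons(p(0), cons(0, e)), 0), cons(cons(p(p(a)), a), e)), p(0)), p(e)))  →  k(k(m(cons(cons(0, 0), p(p(a))), cons(cons(p(0), cons(0, e)), 0), cons(cons(p(p(a)), a), e)), p(0)), p(e))   [R3 at ε]
4. k(k(m(cons(cons(0, 0), p(p(a))), cons(cons(p(0), cons(0, e)), 0), cons(cons(p(p(a)), a), e)), p(0)), p(e))  →  k(k(cons(cons(p(p(a)), a), e), p(0)), p(e))   [R3 at 1.1]
5. k(k(cons(cons(p(p(a)), a), e), p(0)), p(e))  →  k(cons(p(p(a)), a), p(e))   [R1 at 1]
6. k(cons(p(p(a)), a), p(e))  →  p(p(a))   [R1 at ε]

p(p(a))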